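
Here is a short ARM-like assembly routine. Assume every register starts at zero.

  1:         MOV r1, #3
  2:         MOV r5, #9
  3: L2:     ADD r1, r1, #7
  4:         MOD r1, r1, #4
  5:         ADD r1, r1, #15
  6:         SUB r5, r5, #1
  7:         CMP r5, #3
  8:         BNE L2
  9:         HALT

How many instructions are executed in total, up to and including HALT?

39

r1=3
r5=9
r1=3+7=10
r1=10%4=2
r1=2+15=17
r5=9-1=8
CMP r5, #3  (cmp 8,3)
BNE L2: taken
r1=17+7=24
r1=24%4=0
r1=0+15=15
r5=8-1=7
CMP r5, #3  (cmp 7,3)
BNE L2: taken
r1=15+7=22
r1=22%4=2
r1=2+15=17
r5=7-1=6
CMP r5, #3  (cmp 6,3)
BNE L2: taken
r1=17+7=24
r1=24%4=0
r1=0+15=15
r5=6-1=5
CMP r5, #3  (cmp 5,3)
BNE L2: taken
r1=15+7=22
r1=22%4=2
r1=2+15=17
r5=5-1=4
CMP r5, #3  (cmp 4,3)
BNE L2: taken
r1=17+7=24
r1=24%4=0
r1=0+15=15
r5=4-1=3
CMP r5, #3  (cmp 3,3)
BNE L2: not taken
halt.
Total executed instructions: 39.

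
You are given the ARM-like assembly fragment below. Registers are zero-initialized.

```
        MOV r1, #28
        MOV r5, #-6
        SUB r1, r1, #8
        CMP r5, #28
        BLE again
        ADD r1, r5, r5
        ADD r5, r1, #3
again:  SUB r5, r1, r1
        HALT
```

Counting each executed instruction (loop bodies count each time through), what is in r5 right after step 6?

0

after MOV r1, #28: r1=28
after MOV r5, #-6: r5=-6
after SUB r1, r1, #8: r1=28-8=20
CMP r5, #28  (cmp -6,28)
BLE again: taken
after SUB r5, r1, r1: r5=20-20=0
After step 6: r5 = 0.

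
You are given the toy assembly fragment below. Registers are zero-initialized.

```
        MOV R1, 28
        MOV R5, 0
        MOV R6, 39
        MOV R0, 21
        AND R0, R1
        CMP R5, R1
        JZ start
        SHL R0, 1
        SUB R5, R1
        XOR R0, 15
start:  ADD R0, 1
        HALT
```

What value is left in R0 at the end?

40

MOV R1, 28 → R1=28
MOV R5, 0 → R5=0
MOV R6, 39 → R6=39
MOV R0, 21 → R0=21
AND R0, R1 → R0=21&28=20
CMP R5, R1  (cmp 0,28)
JZ start: not taken
SHL R0, 1 → R0=20<<1=40
SUB R5, R1 → R5=0-28=-28
XOR R0, 15 → R0=40^15=39
ADD R0, 1 → R0=39+1=40
halt.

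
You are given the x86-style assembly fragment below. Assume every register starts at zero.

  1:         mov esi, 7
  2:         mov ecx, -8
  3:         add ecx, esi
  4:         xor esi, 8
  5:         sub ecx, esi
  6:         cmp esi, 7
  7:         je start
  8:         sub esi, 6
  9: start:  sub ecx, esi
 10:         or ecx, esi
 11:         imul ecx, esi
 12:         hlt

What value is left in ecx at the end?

-153

after mov esi, 7: esi=7
after mov ecx, -8: ecx=-8
after add ecx, esi: ecx=(-8)+7=-1
after xor esi, 8: esi=7^8=15
after sub ecx, esi: ecx=(-1)-15=-16
cmp esi, 7  (cmp 15,7)
je start: not taken
after sub esi, 6: esi=15-6=9
after sub ecx, esi: ecx=(-16)-9=-25
after or ecx, esi: ecx=(-25)|9=-17
after imul ecx, esi: ecx=(-17)*9=-153
halt.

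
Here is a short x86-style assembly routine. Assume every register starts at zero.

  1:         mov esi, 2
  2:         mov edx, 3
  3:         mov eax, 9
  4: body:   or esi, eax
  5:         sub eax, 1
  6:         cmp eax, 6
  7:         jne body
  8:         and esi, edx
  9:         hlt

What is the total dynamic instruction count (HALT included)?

mov esi, 2 → esi=2
mov edx, 3 → edx=3
mov eax, 9 → eax=9
or esi, eax → esi=2|9=11
sub eax, 1 → eax=9-1=8
cmp eax, 6  (cmp 8,6)
jne body: taken
or esi, eax → esi=11|8=11
sub eax, 1 → eax=8-1=7
cmp eax, 6  (cmp 7,6)
jne body: taken
or esi, eax → esi=11|7=15
sub eax, 1 → eax=7-1=6
cmp eax, 6  (cmp 6,6)
jne body: not taken
and esi, edx → esi=15&3=3
halt.
Total executed instructions: 17.

17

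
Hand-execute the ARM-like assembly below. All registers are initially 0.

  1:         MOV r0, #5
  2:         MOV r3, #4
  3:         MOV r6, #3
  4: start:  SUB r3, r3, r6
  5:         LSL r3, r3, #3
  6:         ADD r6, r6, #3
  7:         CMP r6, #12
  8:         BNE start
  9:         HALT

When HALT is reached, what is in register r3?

56

r0=5
r3=4
r6=3
r3=4-3=1
r3=1<<3=8
r6=3+3=6
CMP r6, #12  (cmp 6,12)
BNE start: taken
r3=8-6=2
r3=2<<3=16
r6=6+3=9
CMP r6, #12  (cmp 9,12)
BNE start: taken
r3=16-9=7
r3=7<<3=56
r6=9+3=12
CMP r6, #12  (cmp 12,12)
BNE start: not taken
halt.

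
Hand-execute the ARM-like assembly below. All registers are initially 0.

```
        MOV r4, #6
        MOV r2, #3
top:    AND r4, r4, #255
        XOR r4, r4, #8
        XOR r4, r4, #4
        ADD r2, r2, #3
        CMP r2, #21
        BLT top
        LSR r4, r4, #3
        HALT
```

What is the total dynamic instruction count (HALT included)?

r4=6
r2=3
r4=6&255=6
r4=6^8=14
r4=14^4=10
r2=3+3=6
CMP r2, #21  (cmp 6,21)
BLT top: taken
r4=10&255=10
r4=10^8=2
r4=2^4=6
r2=6+3=9
CMP r2, #21  (cmp 9,21)
BLT top: taken
r4=6&255=6
r4=6^8=14
r4=14^4=10
r2=9+3=12
CMP r2, #21  (cmp 12,21)
BLT top: taken
r4=10&255=10
r4=10^8=2
r4=2^4=6
r2=12+3=15
CMP r2, #21  (cmp 15,21)
BLT top: taken
r4=6&255=6
r4=6^8=14
r4=14^4=10
r2=15+3=18
CMP r2, #21  (cmp 18,21)
BLT top: taken
r4=10&255=10
r4=10^8=2
r4=2^4=6
r2=18+3=21
CMP r2, #21  (cmp 21,21)
BLT top: not taken
r4=6>>3=0
halt.
Total executed instructions: 40.

40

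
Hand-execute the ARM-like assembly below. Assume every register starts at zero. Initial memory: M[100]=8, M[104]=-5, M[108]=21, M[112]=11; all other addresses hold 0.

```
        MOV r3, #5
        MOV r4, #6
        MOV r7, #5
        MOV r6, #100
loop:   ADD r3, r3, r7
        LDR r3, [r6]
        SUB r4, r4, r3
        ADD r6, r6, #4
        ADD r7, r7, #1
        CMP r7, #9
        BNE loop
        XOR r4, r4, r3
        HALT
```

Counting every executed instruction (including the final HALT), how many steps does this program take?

34

after MOV r3, #5: r3=5
after MOV r4, #6: r4=6
after MOV r7, #5: r7=5
after MOV r6, #100: r6=100
after ADD r3, r3, r7: r3=5+5=10
after LDR r3, [r6]: r3=M[100]=8
after SUB r4, r4, r3: r4=6-8=-2
after ADD r6, r6, #4: r6=100+4=104
after ADD r7, r7, #1: r7=5+1=6
CMP r7, #9  (cmp 6,9)
BNE loop: taken
after ADD r3, r3, r7: r3=8+6=14
after LDR r3, [r6]: r3=M[104]=-5
after SUB r4, r4, r3: r4=(-2)-(-5)=3
after ADD r6, r6, #4: r6=104+4=108
after ADD r7, r7, #1: r7=6+1=7
CMP r7, #9  (cmp 7,9)
BNE loop: taken
after ADD r3, r3, r7: r3=(-5)+7=2
after LDR r3, [r6]: r3=M[108]=21
after SUB r4, r4, r3: r4=3-21=-18
after ADD r6, r6, #4: r6=108+4=112
after ADD r7, r7, #1: r7=7+1=8
CMP r7, #9  (cmp 8,9)
BNE loop: taken
after ADD r3, r3, r7: r3=21+8=29
after LDR r3, [r6]: r3=M[112]=11
after SUB r4, r4, r3: r4=(-18)-11=-29
after ADD r6, r6, #4: r6=112+4=116
after ADD r7, r7, #1: r7=8+1=9
CMP r7, #9  (cmp 9,9)
BNE loop: not taken
after XOR r4, r4, r3: r4=(-29)^11=-24
halt.
Total executed instructions: 34.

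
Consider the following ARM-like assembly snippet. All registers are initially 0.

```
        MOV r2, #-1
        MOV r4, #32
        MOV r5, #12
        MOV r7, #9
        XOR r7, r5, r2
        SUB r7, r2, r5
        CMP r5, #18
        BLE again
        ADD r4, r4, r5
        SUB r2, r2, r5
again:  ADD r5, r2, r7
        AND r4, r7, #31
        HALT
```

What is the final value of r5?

-14

after MOV r2, #-1: r2=-1
after MOV r4, #32: r4=32
after MOV r5, #12: r5=12
after MOV r7, #9: r7=9
after XOR r7, r5, r2: r7=12^(-1)=-13
after SUB r7, r2, r5: r7=(-1)-12=-13
CMP r5, #18  (cmp 12,18)
BLE again: taken
after ADD r5, r2, r7: r5=(-1)+(-13)=-14
after AND r4, r7, #31: r4=(-13)&31=19
halt.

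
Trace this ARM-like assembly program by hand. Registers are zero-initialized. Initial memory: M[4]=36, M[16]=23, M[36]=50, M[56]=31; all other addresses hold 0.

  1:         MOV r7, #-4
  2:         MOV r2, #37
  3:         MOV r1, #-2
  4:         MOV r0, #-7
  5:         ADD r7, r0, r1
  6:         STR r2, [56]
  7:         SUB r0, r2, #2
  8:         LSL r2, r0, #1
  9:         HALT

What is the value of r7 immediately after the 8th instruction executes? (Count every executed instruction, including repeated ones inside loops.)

after MOV r7, #-4: r7=-4
after MOV r2, #37: r2=37
after MOV r1, #-2: r1=-2
after MOV r0, #-7: r0=-7
after ADD r7, r0, r1: r7=(-7)+(-2)=-9
STR r2, [56] → M[56]=37
after SUB r0, r2, #2: r0=37-2=35
after LSL r2, r0, #1: r2=35<<1=70
After step 8: r7 = -9.

-9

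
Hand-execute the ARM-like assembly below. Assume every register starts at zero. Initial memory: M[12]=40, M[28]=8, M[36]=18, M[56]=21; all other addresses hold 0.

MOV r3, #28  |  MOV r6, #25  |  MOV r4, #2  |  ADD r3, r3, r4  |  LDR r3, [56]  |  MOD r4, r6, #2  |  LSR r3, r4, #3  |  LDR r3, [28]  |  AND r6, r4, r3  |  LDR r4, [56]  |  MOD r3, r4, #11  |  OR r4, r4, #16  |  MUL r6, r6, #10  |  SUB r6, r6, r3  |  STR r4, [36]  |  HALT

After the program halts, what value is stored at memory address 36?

after MOV r3, #28: r3=28
after MOV r6, #25: r6=25
after MOV r4, #2: r4=2
after ADD r3, r3, r4: r3=28+2=30
after LDR r3, [56]: r3=M[56]=21
after MOD r4, r6, #2: r4=25%2=1
after LSR r3, r4, #3: r3=1>>3=0
after LDR r3, [28]: r3=M[28]=8
after AND r6, r4, r3: r6=1&8=0
after LDR r4, [56]: r4=M[56]=21
after MOD r3, r4, #11: r3=21%11=10
after OR r4, r4, #16: r4=21|16=21
after MUL r6, r6, #10: r6=0*10=0
after SUB r6, r6, r3: r6=0-10=-10
STR r4, [36] → M[36]=21
halt.

21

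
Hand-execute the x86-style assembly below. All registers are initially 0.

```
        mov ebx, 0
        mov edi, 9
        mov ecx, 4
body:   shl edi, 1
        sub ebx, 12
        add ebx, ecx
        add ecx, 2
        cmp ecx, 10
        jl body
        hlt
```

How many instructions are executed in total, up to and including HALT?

after mov ebx, 0: ebx=0
after mov edi, 9: edi=9
after mov ecx, 4: ecx=4
after shl edi, 1: edi=9<<1=18
after sub ebx, 12: ebx=0-12=-12
after add ebx, ecx: ebx=(-12)+4=-8
after add ecx, 2: ecx=4+2=6
cmp ecx, 10  (cmp 6,10)
jl body: taken
after shl edi, 1: edi=18<<1=36
after sub ebx, 12: ebx=(-8)-12=-20
after add ebx, ecx: ebx=(-20)+6=-14
after add ecx, 2: ecx=6+2=8
cmp ecx, 10  (cmp 8,10)
jl body: taken
after shl edi, 1: edi=36<<1=72
after sub ebx, 12: ebx=(-14)-12=-26
after add ebx, ecx: ebx=(-26)+8=-18
after add ecx, 2: ecx=8+2=10
cmp ecx, 10  (cmp 10,10)
jl body: not taken
halt.
Total executed instructions: 22.

22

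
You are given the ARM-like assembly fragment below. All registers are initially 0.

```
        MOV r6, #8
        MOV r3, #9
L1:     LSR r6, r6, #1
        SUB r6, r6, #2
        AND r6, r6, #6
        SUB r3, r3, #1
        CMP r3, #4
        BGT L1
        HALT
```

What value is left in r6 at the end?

0

MOV r6, #8 → r6=8
MOV r3, #9 → r3=9
LSR r6, r6, #1 → r6=8>>1=4
SUB r6, r6, #2 → r6=4-2=2
AND r6, r6, #6 → r6=2&6=2
SUB r3, r3, #1 → r3=9-1=8
CMP r3, #4  (cmp 8,4)
BGT L1: taken
LSR r6, r6, #1 → r6=2>>1=1
SUB r6, r6, #2 → r6=1-2=-1
AND r6, r6, #6 → r6=(-1)&6=6
SUB r3, r3, #1 → r3=8-1=7
CMP r3, #4  (cmp 7,4)
BGT L1: taken
LSR r6, r6, #1 → r6=6>>1=3
SUB r6, r6, #2 → r6=3-2=1
AND r6, r6, #6 → r6=1&6=0
SUB r3, r3, #1 → r3=7-1=6
CMP r3, #4  (cmp 6,4)
BGT L1: taken
LSR r6, r6, #1 → r6=0>>1=0
SUB r6, r6, #2 → r6=0-2=-2
AND r6, r6, #6 → r6=(-2)&6=6
SUB r3, r3, #1 → r3=6-1=5
CMP r3, #4  (cmp 5,4)
BGT L1: taken
LSR r6, r6, #1 → r6=6>>1=3
SUB r6, r6, #2 → r6=3-2=1
AND r6, r6, #6 → r6=1&6=0
SUB r3, r3, #1 → r3=5-1=4
CMP r3, #4  (cmp 4,4)
BGT L1: not taken
halt.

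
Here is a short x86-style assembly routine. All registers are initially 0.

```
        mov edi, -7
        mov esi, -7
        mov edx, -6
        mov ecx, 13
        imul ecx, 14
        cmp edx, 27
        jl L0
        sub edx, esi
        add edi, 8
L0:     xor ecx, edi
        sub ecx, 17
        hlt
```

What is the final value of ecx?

mov edi, -7 → edi=-7
mov esi, -7 → esi=-7
mov edx, -6 → edx=-6
mov ecx, 13 → ecx=13
imul ecx, 14 → ecx=13*14=182
cmp edx, 27  (cmp -6,27)
jl L0: taken
xor ecx, edi → ecx=182^(-7)=-177
sub ecx, 17 → ecx=(-177)-17=-194
halt.

-194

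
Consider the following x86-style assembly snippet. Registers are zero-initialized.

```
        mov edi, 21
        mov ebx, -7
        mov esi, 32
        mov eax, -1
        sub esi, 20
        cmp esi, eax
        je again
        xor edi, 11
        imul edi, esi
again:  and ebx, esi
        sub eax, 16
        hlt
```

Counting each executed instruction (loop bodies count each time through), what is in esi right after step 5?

12

mov edi, 21 → edi=21
mov ebx, -7 → ebx=-7
mov esi, 32 → esi=32
mov eax, -1 → eax=-1
sub esi, 20 → esi=32-20=12
After step 5: esi = 12.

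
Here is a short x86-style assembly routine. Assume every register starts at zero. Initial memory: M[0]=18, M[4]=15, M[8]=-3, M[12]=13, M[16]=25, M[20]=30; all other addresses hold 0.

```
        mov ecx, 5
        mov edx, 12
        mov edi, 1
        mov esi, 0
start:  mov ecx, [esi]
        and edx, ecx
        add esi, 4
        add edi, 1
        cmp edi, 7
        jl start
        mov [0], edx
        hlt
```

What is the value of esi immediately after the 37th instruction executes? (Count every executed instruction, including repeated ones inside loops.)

24

ecx=5
edx=12
edi=1
esi=0
ecx=M[0]=18
edx=12&18=0
esi=0+4=4
edi=1+1=2
cmp edi, 7  (cmp 2,7)
jl start: taken
ecx=M[4]=15
edx=0&15=0
esi=4+4=8
edi=2+1=3
cmp edi, 7  (cmp 3,7)
jl start: taken
ecx=M[8]=-3
edx=0&(-3)=0
esi=8+4=12
edi=3+1=4
cmp edi, 7  (cmp 4,7)
jl start: taken
ecx=M[12]=13
edx=0&13=0
esi=12+4=16
edi=4+1=5
cmp edi, 7  (cmp 5,7)
jl start: taken
ecx=M[16]=25
edx=0&25=0
esi=16+4=20
edi=5+1=6
cmp edi, 7  (cmp 6,7)
jl start: taken
ecx=M[20]=30
edx=0&30=0
esi=20+4=24
After step 37: esi = 24.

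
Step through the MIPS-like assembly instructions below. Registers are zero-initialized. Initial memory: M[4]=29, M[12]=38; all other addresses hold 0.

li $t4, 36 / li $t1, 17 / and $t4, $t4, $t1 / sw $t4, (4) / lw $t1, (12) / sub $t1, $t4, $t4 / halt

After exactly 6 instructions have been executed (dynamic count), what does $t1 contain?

after li $t4, 36: $t4=36
after li $t1, 17: $t1=17
after and $t4, $t4, $t1: $t4=36&17=0
sw $t4, (4) → M[4]=0
after lw $t1, (12): $t1=M[12]=38
after sub $t1, $t4, $t4: $t1=0-0=0
After step 6: $t1 = 0.

0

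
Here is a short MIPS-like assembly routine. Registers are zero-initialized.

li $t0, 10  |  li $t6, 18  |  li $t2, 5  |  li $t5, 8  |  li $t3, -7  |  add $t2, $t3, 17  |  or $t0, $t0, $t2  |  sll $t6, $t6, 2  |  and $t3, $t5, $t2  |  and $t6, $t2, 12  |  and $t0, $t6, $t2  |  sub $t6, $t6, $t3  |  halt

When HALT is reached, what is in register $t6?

0

after li $t0, 10: $t0=10
after li $t6, 18: $t6=18
after li $t2, 5: $t2=5
after li $t5, 8: $t5=8
after li $t3, -7: $t3=-7
after add $t2, $t3, 17: $t2=(-7)+17=10
after or $t0, $t0, $t2: $t0=10|10=10
after sll $t6, $t6, 2: $t6=18<<2=72
after and $t3, $t5, $t2: $t3=8&10=8
after and $t6, $t2, 12: $t6=10&12=8
after and $t0, $t6, $t2: $t0=8&10=8
after sub $t6, $t6, $t3: $t6=8-8=0
halt.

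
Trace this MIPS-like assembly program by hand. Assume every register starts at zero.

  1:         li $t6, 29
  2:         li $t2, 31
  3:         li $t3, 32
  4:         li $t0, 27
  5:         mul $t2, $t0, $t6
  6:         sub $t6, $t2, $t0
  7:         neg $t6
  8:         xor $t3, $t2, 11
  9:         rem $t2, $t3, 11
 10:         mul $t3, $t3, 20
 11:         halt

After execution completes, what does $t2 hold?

$t6=29
$t2=31
$t3=32
$t0=27
$t2=27*29=783
$t6=783-27=756
$t6=-(756)=-756
$t3=783^11=772
$t2=772%11=2
$t3=772*20=15440
halt.

2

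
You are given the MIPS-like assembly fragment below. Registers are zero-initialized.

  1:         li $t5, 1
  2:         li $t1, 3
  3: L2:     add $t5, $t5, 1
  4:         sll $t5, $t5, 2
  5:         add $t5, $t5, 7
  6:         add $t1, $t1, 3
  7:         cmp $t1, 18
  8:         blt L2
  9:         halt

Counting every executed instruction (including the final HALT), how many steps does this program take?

$t5=1
$t1=3
$t5=1+1=2
$t5=2<<2=8
$t5=8+7=15
$t1=3+3=6
cmp $t1, 18  (cmp 6,18)
blt L2: taken
$t5=15+1=16
$t5=16<<2=64
$t5=64+7=71
$t1=6+3=9
cmp $t1, 18  (cmp 9,18)
blt L2: taken
$t5=71+1=72
$t5=72<<2=288
$t5=288+7=295
$t1=9+3=12
cmp $t1, 18  (cmp 12,18)
blt L2: taken
$t5=295+1=296
$t5=296<<2=1184
$t5=1184+7=1191
$t1=12+3=15
cmp $t1, 18  (cmp 15,18)
blt L2: taken
$t5=1191+1=1192
$t5=1192<<2=4768
$t5=4768+7=4775
$t1=15+3=18
cmp $t1, 18  (cmp 18,18)
blt L2: not taken
halt.
Total executed instructions: 33.

33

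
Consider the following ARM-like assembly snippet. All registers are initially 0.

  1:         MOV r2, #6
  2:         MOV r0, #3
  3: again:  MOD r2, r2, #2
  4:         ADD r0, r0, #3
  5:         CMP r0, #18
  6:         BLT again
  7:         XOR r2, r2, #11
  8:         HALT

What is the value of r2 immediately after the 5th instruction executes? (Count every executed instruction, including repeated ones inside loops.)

r2=6
r0=3
r2=6%2=0
r0=3+3=6
CMP r0, #18  (cmp 6,18)
After step 5: r2 = 0.

0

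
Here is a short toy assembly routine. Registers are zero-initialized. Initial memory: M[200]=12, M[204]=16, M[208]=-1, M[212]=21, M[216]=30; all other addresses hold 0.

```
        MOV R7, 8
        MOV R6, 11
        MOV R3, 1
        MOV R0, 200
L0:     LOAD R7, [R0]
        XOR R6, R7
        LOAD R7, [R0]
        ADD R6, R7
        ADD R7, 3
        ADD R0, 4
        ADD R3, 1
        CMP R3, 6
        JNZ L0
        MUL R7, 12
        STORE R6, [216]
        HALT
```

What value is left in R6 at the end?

43

R7=8
R6=11
R3=1
R0=200
R7=M[200]=12
R6=11^12=7
R7=M[200]=12
R6=7+12=19
R7=12+3=15
R0=200+4=204
R3=1+1=2
CMP R3, 6  (cmp 2,6)
JNZ L0: taken
R7=M[204]=16
R6=19^16=3
R7=M[204]=16
R6=3+16=19
R7=16+3=19
R0=204+4=208
R3=2+1=3
CMP R3, 6  (cmp 3,6)
JNZ L0: taken
R7=M[208]=-1
R6=19^(-1)=-20
R7=M[208]=-1
R6=(-20)+(-1)=-21
R7=(-1)+3=2
R0=208+4=212
R3=3+1=4
CMP R3, 6  (cmp 4,6)
JNZ L0: taken
R7=M[212]=21
R6=(-21)^21=-2
R7=M[212]=21
R6=(-2)+21=19
R7=21+3=24
R0=212+4=216
R3=4+1=5
CMP R3, 6  (cmp 5,6)
JNZ L0: taken
R7=M[216]=30
R6=19^30=13
R7=M[216]=30
R6=13+30=43
R7=30+3=33
R0=216+4=220
R3=5+1=6
CMP R3, 6  (cmp 6,6)
JNZ L0: not taken
R7=33*12=396
STORE R6, [216] → M[216]=43
halt.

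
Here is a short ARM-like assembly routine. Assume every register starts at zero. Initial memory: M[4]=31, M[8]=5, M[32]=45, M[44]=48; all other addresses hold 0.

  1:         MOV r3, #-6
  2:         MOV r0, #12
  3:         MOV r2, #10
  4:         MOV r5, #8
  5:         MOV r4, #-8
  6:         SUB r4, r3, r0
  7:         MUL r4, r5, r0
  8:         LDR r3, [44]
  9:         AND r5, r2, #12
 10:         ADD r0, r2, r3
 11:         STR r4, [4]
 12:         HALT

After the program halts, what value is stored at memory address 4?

after MOV r3, #-6: r3=-6
after MOV r0, #12: r0=12
after MOV r2, #10: r2=10
after MOV r5, #8: r5=8
after MOV r4, #-8: r4=-8
after SUB r4, r3, r0: r4=(-6)-12=-18
after MUL r4, r5, r0: r4=8*12=96
after LDR r3, [44]: r3=M[44]=48
after AND r5, r2, #12: r5=10&12=8
after ADD r0, r2, r3: r0=10+48=58
STR r4, [4] → M[4]=96
halt.

96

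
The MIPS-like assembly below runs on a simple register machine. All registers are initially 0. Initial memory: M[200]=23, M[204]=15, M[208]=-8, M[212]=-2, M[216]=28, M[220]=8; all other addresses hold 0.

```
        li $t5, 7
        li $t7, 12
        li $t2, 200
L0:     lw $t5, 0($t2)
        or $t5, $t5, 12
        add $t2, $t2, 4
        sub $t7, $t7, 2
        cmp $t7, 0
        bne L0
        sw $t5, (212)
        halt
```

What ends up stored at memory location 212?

after li $t5, 7: $t5=7
after li $t7, 12: $t7=12
after li $t2, 200: $t2=200
after lw $t5, 0($t2): $t5=M[200]=23
after or $t5, $t5, 12: $t5=23|12=31
after add $t2, $t2, 4: $t2=200+4=204
after sub $t7, $t7, 2: $t7=12-2=10
cmp $t7, 0  (cmp 10,0)
bne L0: taken
after lw $t5, 0($t2): $t5=M[204]=15
after or $t5, $t5, 12: $t5=15|12=15
after add $t2, $t2, 4: $t2=204+4=208
after sub $t7, $t7, 2: $t7=10-2=8
cmp $t7, 0  (cmp 8,0)
bne L0: taken
after lw $t5, 0($t2): $t5=M[208]=-8
after or $t5, $t5, 12: $t5=(-8)|12=-4
after add $t2, $t2, 4: $t2=208+4=212
after sub $t7, $t7, 2: $t7=8-2=6
cmp $t7, 0  (cmp 6,0)
bne L0: taken
after lw $t5, 0($t2): $t5=M[212]=-2
after or $t5, $t5, 12: $t5=(-2)|12=-2
after add $t2, $t2, 4: $t2=212+4=216
after sub $t7, $t7, 2: $t7=6-2=4
cmp $t7, 0  (cmp 4,0)
bne L0: taken
after lw $t5, 0($t2): $t5=M[216]=28
after or $t5, $t5, 12: $t5=28|12=28
after add $t2, $t2, 4: $t2=216+4=220
after sub $t7, $t7, 2: $t7=4-2=2
cmp $t7, 0  (cmp 2,0)
bne L0: taken
after lw $t5, 0($t2): $t5=M[220]=8
after or $t5, $t5, 12: $t5=8|12=12
after add $t2, $t2, 4: $t2=220+4=224
after sub $t7, $t7, 2: $t7=2-2=0
cmp $t7, 0  (cmp 0,0)
bne L0: not taken
sw $t5, (212) → M[212]=12
halt.

12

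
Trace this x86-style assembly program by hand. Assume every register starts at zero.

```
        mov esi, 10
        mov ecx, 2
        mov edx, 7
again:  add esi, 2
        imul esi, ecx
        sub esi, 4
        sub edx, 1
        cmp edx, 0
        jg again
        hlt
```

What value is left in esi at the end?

1280

mov esi, 10 → esi=10
mov ecx, 2 → ecx=2
mov edx, 7 → edx=7
add esi, 2 → esi=10+2=12
imul esi, ecx → esi=12*2=24
sub esi, 4 → esi=24-4=20
sub edx, 1 → edx=7-1=6
cmp edx, 0  (cmp 6,0)
jg again: taken
add esi, 2 → esi=20+2=22
imul esi, ecx → esi=22*2=44
sub esi, 4 → esi=44-4=40
sub edx, 1 → edx=6-1=5
cmp edx, 0  (cmp 5,0)
jg again: taken
add esi, 2 → esi=40+2=42
imul esi, ecx → esi=42*2=84
sub esi, 4 → esi=84-4=80
sub edx, 1 → edx=5-1=4
cmp edx, 0  (cmp 4,0)
jg again: taken
add esi, 2 → esi=80+2=82
imul esi, ecx → esi=82*2=164
sub esi, 4 → esi=164-4=160
sub edx, 1 → edx=4-1=3
cmp edx, 0  (cmp 3,0)
jg again: taken
add esi, 2 → esi=160+2=162
imul esi, ecx → esi=162*2=324
sub esi, 4 → esi=324-4=320
sub edx, 1 → edx=3-1=2
cmp edx, 0  (cmp 2,0)
jg again: taken
add esi, 2 → esi=320+2=322
imul esi, ecx → esi=322*2=644
sub esi, 4 → esi=644-4=640
sub edx, 1 → edx=2-1=1
cmp edx, 0  (cmp 1,0)
jg again: taken
add esi, 2 → esi=640+2=642
imul esi, ecx → esi=642*2=1284
sub esi, 4 → esi=1284-4=1280
sub edx, 1 → edx=1-1=0
cmp edx, 0  (cmp 0,0)
jg again: not taken
halt.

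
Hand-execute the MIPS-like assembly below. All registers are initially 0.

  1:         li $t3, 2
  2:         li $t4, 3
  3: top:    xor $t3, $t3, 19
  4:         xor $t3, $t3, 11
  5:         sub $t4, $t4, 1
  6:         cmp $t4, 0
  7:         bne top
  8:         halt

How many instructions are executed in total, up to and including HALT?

li $t3, 2 → $t3=2
li $t4, 3 → $t4=3
xor $t3, $t3, 19 → $t3=2^19=17
xor $t3, $t3, 11 → $t3=17^11=26
sub $t4, $t4, 1 → $t4=3-1=2
cmp $t4, 0  (cmp 2,0)
bne top: taken
xor $t3, $t3, 19 → $t3=26^19=9
xor $t3, $t3, 11 → $t3=9^11=2
sub $t4, $t4, 1 → $t4=2-1=1
cmp $t4, 0  (cmp 1,0)
bne top: taken
xor $t3, $t3, 19 → $t3=2^19=17
xor $t3, $t3, 11 → $t3=17^11=26
sub $t4, $t4, 1 → $t4=1-1=0
cmp $t4, 0  (cmp 0,0)
bne top: not taken
halt.
Total executed instructions: 18.

18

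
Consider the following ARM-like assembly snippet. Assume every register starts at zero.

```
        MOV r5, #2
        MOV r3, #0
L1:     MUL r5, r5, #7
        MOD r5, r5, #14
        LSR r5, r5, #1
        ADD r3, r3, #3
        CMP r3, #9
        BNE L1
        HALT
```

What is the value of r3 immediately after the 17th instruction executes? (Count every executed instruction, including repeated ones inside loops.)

6

after MOV r5, #2: r5=2
after MOV r3, #0: r3=0
after MUL r5, r5, #7: r5=2*7=14
after MOD r5, r5, #14: r5=14%14=0
after LSR r5, r5, #1: r5=0>>1=0
after ADD r3, r3, #3: r3=0+3=3
CMP r3, #9  (cmp 3,9)
BNE L1: taken
after MUL r5, r5, #7: r5=0*7=0
after MOD r5, r5, #14: r5=0%14=0
after LSR r5, r5, #1: r5=0>>1=0
after ADD r3, r3, #3: r3=3+3=6
CMP r3, #9  (cmp 6,9)
BNE L1: taken
after MUL r5, r5, #7: r5=0*7=0
after MOD r5, r5, #14: r5=0%14=0
after LSR r5, r5, #1: r5=0>>1=0
After step 17: r3 = 6.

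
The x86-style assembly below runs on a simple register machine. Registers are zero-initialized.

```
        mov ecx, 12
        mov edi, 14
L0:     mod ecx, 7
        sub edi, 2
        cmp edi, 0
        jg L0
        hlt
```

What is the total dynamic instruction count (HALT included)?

mov ecx, 12 → ecx=12
mov edi, 14 → edi=14
mod ecx, 7 → ecx=12%7=5
sub edi, 2 → edi=14-2=12
cmp edi, 0  (cmp 12,0)
jg L0: taken
mod ecx, 7 → ecx=5%7=5
sub edi, 2 → edi=12-2=10
cmp edi, 0  (cmp 10,0)
jg L0: taken
mod ecx, 7 → ecx=5%7=5
sub edi, 2 → edi=10-2=8
cmp edi, 0  (cmp 8,0)
jg L0: taken
mod ecx, 7 → ecx=5%7=5
sub edi, 2 → edi=8-2=6
cmp edi, 0  (cmp 6,0)
jg L0: taken
mod ecx, 7 → ecx=5%7=5
sub edi, 2 → edi=6-2=4
cmp edi, 0  (cmp 4,0)
jg L0: taken
mod ecx, 7 → ecx=5%7=5
sub edi, 2 → edi=4-2=2
cmp edi, 0  (cmp 2,0)
jg L0: taken
mod ecx, 7 → ecx=5%7=5
sub edi, 2 → edi=2-2=0
cmp edi, 0  (cmp 0,0)
jg L0: not taken
halt.
Total executed instructions: 31.

31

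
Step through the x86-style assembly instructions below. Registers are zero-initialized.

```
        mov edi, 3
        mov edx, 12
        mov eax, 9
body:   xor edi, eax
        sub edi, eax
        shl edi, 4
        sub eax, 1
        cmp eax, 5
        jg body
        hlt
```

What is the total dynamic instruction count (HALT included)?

edi=3
edx=12
eax=9
edi=3^9=10
edi=10-9=1
edi=1<<4=16
eax=9-1=8
cmp eax, 5  (cmp 8,5)
jg body: taken
edi=16^8=24
edi=24-8=16
edi=16<<4=256
eax=8-1=7
cmp eax, 5  (cmp 7,5)
jg body: taken
edi=256^7=263
edi=263-7=256
edi=256<<4=4096
eax=7-1=6
cmp eax, 5  (cmp 6,5)
jg body: taken
edi=4096^6=4102
edi=4102-6=4096
edi=4096<<4=65536
eax=6-1=5
cmp eax, 5  (cmp 5,5)
jg body: not taken
halt.
Total executed instructions: 28.

28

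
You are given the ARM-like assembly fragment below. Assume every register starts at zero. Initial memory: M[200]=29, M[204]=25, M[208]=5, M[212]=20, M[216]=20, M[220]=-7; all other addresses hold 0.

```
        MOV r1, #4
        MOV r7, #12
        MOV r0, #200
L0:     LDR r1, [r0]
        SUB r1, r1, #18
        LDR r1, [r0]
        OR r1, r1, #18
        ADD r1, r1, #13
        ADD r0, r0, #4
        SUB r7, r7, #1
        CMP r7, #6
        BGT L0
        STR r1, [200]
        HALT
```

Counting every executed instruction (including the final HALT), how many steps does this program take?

59

r1=4
r7=12
r0=200
r1=M[200]=29
r1=29-18=11
r1=M[200]=29
r1=29|18=31
r1=31+13=44
r0=200+4=204
r7=12-1=11
CMP r7, #6  (cmp 11,6)
BGT L0: taken
r1=M[204]=25
r1=25-18=7
r1=M[204]=25
r1=25|18=27
r1=27+13=40
r0=204+4=208
r7=11-1=10
CMP r7, #6  (cmp 10,6)
BGT L0: taken
r1=M[208]=5
r1=5-18=-13
r1=M[208]=5
r1=5|18=23
r1=23+13=36
r0=208+4=212
r7=10-1=9
CMP r7, #6  (cmp 9,6)
BGT L0: taken
r1=M[212]=20
r1=20-18=2
r1=M[212]=20
r1=20|18=22
r1=22+13=35
r0=212+4=216
r7=9-1=8
CMP r7, #6  (cmp 8,6)
BGT L0: taken
r1=M[216]=20
r1=20-18=2
r1=M[216]=20
r1=20|18=22
r1=22+13=35
r0=216+4=220
r7=8-1=7
CMP r7, #6  (cmp 7,6)
BGT L0: taken
r1=M[220]=-7
r1=(-7)-18=-25
r1=M[220]=-7
r1=(-7)|18=-5
r1=(-5)+13=8
r0=220+4=224
r7=7-1=6
CMP r7, #6  (cmp 6,6)
BGT L0: not taken
STR r1, [200] → M[200]=8
halt.
Total executed instructions: 59.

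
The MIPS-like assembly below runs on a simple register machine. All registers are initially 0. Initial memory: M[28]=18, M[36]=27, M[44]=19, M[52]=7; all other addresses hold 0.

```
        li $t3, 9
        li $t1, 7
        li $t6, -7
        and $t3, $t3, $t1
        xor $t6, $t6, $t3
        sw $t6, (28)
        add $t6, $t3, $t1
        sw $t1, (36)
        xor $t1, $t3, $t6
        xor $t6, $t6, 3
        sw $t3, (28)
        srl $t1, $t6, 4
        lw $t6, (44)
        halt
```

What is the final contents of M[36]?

li $t3, 9 → $t3=9
li $t1, 7 → $t1=7
li $t6, -7 → $t6=-7
and $t3, $t3, $t1 → $t3=9&7=1
xor $t6, $t6, $t3 → $t6=(-7)^1=-8
sw $t6, (28) → M[28]=-8
add $t6, $t3, $t1 → $t6=1+7=8
sw $t1, (36) → M[36]=7
xor $t1, $t3, $t6 → $t1=1^8=9
xor $t6, $t6, 3 → $t6=8^3=11
sw $t3, (28) → M[28]=1
srl $t1, $t6, 4 → $t1=11>>4=0
lw $t6, (44) → $t6=M[44]=19
halt.

7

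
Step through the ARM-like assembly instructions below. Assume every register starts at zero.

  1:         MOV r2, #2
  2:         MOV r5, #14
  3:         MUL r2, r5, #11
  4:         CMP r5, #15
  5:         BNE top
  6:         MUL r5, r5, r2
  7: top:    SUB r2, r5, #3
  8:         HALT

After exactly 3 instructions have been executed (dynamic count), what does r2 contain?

r2=2
r5=14
r2=14*11=154
After step 3: r2 = 154.

154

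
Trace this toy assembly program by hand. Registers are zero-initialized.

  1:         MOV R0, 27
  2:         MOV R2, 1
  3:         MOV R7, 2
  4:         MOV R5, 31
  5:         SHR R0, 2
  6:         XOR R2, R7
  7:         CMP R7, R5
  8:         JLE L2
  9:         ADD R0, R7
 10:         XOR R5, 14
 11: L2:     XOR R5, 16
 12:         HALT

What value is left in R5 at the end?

15

MOV R0, 27 → R0=27
MOV R2, 1 → R2=1
MOV R7, 2 → R7=2
MOV R5, 31 → R5=31
SHR R0, 2 → R0=27>>2=6
XOR R2, R7 → R2=1^2=3
CMP R7, R5  (cmp 2,31)
JLE L2: taken
XOR R5, 16 → R5=31^16=15
halt.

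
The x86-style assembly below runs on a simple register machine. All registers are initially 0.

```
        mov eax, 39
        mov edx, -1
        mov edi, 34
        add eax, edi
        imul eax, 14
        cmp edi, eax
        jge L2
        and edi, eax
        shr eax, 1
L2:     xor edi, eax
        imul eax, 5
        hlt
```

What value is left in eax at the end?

eax=39
edx=-1
edi=34
eax=39+34=73
eax=73*14=1022
cmp edi, eax  (cmp 34,1022)
jge L2: not taken
edi=34&1022=34
eax=1022>>1=511
edi=34^511=477
eax=511*5=2555
halt.

2555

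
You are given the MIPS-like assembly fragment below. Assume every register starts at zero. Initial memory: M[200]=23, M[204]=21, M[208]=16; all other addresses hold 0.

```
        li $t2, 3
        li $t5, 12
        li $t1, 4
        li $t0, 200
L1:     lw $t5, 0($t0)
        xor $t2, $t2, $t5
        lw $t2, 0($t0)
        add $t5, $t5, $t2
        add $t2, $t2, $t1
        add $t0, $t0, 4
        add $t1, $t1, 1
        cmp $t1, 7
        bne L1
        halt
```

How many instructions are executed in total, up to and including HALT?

li $t2, 3 → $t2=3
li $t5, 12 → $t5=12
li $t1, 4 → $t1=4
li $t0, 200 → $t0=200
lw $t5, 0($t0) → $t5=M[200]=23
xor $t2, $t2, $t5 → $t2=3^23=20
lw $t2, 0($t0) → $t2=M[200]=23
add $t5, $t5, $t2 → $t5=23+23=46
add $t2, $t2, $t1 → $t2=23+4=27
add $t0, $t0, 4 → $t0=200+4=204
add $t1, $t1, 1 → $t1=4+1=5
cmp $t1, 7  (cmp 5,7)
bne L1: taken
lw $t5, 0($t0) → $t5=M[204]=21
xor $t2, $t2, $t5 → $t2=27^21=14
lw $t2, 0($t0) → $t2=M[204]=21
add $t5, $t5, $t2 → $t5=21+21=42
add $t2, $t2, $t1 → $t2=21+5=26
add $t0, $t0, 4 → $t0=204+4=208
add $t1, $t1, 1 → $t1=5+1=6
cmp $t1, 7  (cmp 6,7)
bne L1: taken
lw $t5, 0($t0) → $t5=M[208]=16
xor $t2, $t2, $t5 → $t2=26^16=10
lw $t2, 0($t0) → $t2=M[208]=16
add $t5, $t5, $t2 → $t5=16+16=32
add $t2, $t2, $t1 → $t2=16+6=22
add $t0, $t0, 4 → $t0=208+4=212
add $t1, $t1, 1 → $t1=6+1=7
cmp $t1, 7  (cmp 7,7)
bne L1: not taken
halt.
Total executed instructions: 32.

32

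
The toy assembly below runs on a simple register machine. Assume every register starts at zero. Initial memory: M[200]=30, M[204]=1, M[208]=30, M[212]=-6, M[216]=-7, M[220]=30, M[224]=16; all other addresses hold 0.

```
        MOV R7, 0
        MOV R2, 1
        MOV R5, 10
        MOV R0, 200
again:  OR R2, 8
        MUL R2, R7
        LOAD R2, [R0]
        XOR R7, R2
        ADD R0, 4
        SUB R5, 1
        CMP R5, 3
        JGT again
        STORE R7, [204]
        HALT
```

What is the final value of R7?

12

MOV R7, 0 → R7=0
MOV R2, 1 → R2=1
MOV R5, 10 → R5=10
MOV R0, 200 → R0=200
OR R2, 8 → R2=1|8=9
MUL R2, R7 → R2=9*0=0
LOAD R2, [R0] → R2=M[200]=30
XOR R7, R2 → R7=0^30=30
ADD R0, 4 → R0=200+4=204
SUB R5, 1 → R5=10-1=9
CMP R5, 3  (cmp 9,3)
JGT again: taken
OR R2, 8 → R2=30|8=30
MUL R2, R7 → R2=30*30=900
LOAD R2, [R0] → R2=M[204]=1
XOR R7, R2 → R7=30^1=31
ADD R0, 4 → R0=204+4=208
SUB R5, 1 → R5=9-1=8
CMP R5, 3  (cmp 8,3)
JGT again: taken
OR R2, 8 → R2=1|8=9
MUL R2, R7 → R2=9*31=279
LOAD R2, [R0] → R2=M[208]=30
XOR R7, R2 → R7=31^30=1
ADD R0, 4 → R0=208+4=212
SUB R5, 1 → R5=8-1=7
CMP R5, 3  (cmp 7,3)
JGT again: taken
OR R2, 8 → R2=30|8=30
MUL R2, R7 → R2=30*1=30
LOAD R2, [R0] → R2=M[212]=-6
XOR R7, R2 → R7=1^(-6)=-5
ADD R0, 4 → R0=212+4=216
SUB R5, 1 → R5=7-1=6
CMP R5, 3  (cmp 6,3)
JGT again: taken
OR R2, 8 → R2=(-6)|8=-6
MUL R2, R7 → R2=(-6)*(-5)=30
LOAD R2, [R0] → R2=M[216]=-7
XOR R7, R2 → R7=(-5)^(-7)=2
ADD R0, 4 → R0=216+4=220
SUB R5, 1 → R5=6-1=5
CMP R5, 3  (cmp 5,3)
JGT again: taken
OR R2, 8 → R2=(-7)|8=-7
MUL R2, R7 → R2=(-7)*2=-14
LOAD R2, [R0] → R2=M[220]=30
XOR R7, R2 → R7=2^30=28
ADD R0, 4 → R0=220+4=224
SUB R5, 1 → R5=5-1=4
CMP R5, 3  (cmp 4,3)
JGT again: taken
OR R2, 8 → R2=30|8=30
MUL R2, R7 → R2=30*28=840
LOAD R2, [R0] → R2=M[224]=16
XOR R7, R2 → R7=28^16=12
ADD R0, 4 → R0=224+4=228
SUB R5, 1 → R5=4-1=3
CMP R5, 3  (cmp 3,3)
JGT again: not taken
STORE R7, [204] → M[204]=12
halt.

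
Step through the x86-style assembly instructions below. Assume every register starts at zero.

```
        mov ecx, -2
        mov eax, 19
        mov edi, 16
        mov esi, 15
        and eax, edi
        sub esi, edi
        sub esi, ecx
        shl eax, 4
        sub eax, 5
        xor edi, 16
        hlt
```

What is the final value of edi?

ecx=-2
eax=19
edi=16
esi=15
eax=19&16=16
esi=15-16=-1
esi=(-1)-(-2)=1
eax=16<<4=256
eax=256-5=251
edi=16^16=0
halt.

0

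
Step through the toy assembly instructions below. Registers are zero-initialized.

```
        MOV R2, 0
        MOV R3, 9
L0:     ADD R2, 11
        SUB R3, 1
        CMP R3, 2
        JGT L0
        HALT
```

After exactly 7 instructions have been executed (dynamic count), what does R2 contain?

22

R2=0
R3=9
R2=0+11=11
R3=9-1=8
CMP R3, 2  (cmp 8,2)
JGT L0: taken
R2=11+11=22
After step 7: R2 = 22.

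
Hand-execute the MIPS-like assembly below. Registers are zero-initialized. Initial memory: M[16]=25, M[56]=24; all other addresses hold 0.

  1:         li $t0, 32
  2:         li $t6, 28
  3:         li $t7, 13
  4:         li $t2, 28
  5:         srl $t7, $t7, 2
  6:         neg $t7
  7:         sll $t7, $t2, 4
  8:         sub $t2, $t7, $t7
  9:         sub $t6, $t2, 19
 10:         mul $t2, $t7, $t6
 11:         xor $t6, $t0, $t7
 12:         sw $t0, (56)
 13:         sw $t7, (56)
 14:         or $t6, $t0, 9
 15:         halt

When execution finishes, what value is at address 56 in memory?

after li $t0, 32: $t0=32
after li $t6, 28: $t6=28
after li $t7, 13: $t7=13
after li $t2, 28: $t2=28
after srl $t7, $t7, 2: $t7=13>>2=3
after neg $t7: $t7=-(3)=-3
after sll $t7, $t2, 4: $t7=28<<4=448
after sub $t2, $t7, $t7: $t2=448-448=0
after sub $t6, $t2, 19: $t6=0-19=-19
after mul $t2, $t7, $t6: $t2=448*(-19)=-8512
after xor $t6, $t0, $t7: $t6=32^448=480
sw $t0, (56) → M[56]=32
sw $t7, (56) → M[56]=448
after or $t6, $t0, 9: $t6=32|9=41
halt.

448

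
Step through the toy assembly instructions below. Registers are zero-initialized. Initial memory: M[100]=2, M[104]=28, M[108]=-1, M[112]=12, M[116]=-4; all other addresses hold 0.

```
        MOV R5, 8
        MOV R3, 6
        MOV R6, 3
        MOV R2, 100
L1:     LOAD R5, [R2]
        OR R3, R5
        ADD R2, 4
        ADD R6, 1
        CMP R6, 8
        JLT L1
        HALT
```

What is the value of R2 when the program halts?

120

after MOV R5, 8: R5=8
after MOV R3, 6: R3=6
after MOV R6, 3: R6=3
after MOV R2, 100: R2=100
after LOAD R5, [R2]: R5=M[100]=2
after OR R3, R5: R3=6|2=6
after ADD R2, 4: R2=100+4=104
after ADD R6, 1: R6=3+1=4
CMP R6, 8  (cmp 4,8)
JLT L1: taken
after LOAD R5, [R2]: R5=M[104]=28
after OR R3, R5: R3=6|28=30
after ADD R2, 4: R2=104+4=108
after ADD R6, 1: R6=4+1=5
CMP R6, 8  (cmp 5,8)
JLT L1: taken
after LOAD R5, [R2]: R5=M[108]=-1
after OR R3, R5: R3=30|(-1)=-1
after ADD R2, 4: R2=108+4=112
after ADD R6, 1: R6=5+1=6
CMP R6, 8  (cmp 6,8)
JLT L1: taken
after LOAD R5, [R2]: R5=M[112]=12
after OR R3, R5: R3=(-1)|12=-1
after ADD R2, 4: R2=112+4=116
after ADD R6, 1: R6=6+1=7
CMP R6, 8  (cmp 7,8)
JLT L1: taken
after LOAD R5, [R2]: R5=M[116]=-4
after OR R3, R5: R3=(-1)|(-4)=-1
after ADD R2, 4: R2=116+4=120
after ADD R6, 1: R6=7+1=8
CMP R6, 8  (cmp 8,8)
JLT L1: not taken
halt.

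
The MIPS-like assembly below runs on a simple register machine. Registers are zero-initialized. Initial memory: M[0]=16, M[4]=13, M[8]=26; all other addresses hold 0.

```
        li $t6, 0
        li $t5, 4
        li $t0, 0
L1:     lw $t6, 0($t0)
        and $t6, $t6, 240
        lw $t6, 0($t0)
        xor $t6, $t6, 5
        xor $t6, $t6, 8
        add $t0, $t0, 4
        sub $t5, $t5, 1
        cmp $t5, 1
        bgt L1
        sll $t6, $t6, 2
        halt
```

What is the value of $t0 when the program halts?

12

li $t6, 0 → $t6=0
li $t5, 4 → $t5=4
li $t0, 0 → $t0=0
lw $t6, 0($t0) → $t6=M[0]=16
and $t6, $t6, 240 → $t6=16&240=16
lw $t6, 0($t0) → $t6=M[0]=16
xor $t6, $t6, 5 → $t6=16^5=21
xor $t6, $t6, 8 → $t6=21^8=29
add $t0, $t0, 4 → $t0=0+4=4
sub $t5, $t5, 1 → $t5=4-1=3
cmp $t5, 1  (cmp 3,1)
bgt L1: taken
lw $t6, 0($t0) → $t6=M[4]=13
and $t6, $t6, 240 → $t6=13&240=0
lw $t6, 0($t0) → $t6=M[4]=13
xor $t6, $t6, 5 → $t6=13^5=8
xor $t6, $t6, 8 → $t6=8^8=0
add $t0, $t0, 4 → $t0=4+4=8
sub $t5, $t5, 1 → $t5=3-1=2
cmp $t5, 1  (cmp 2,1)
bgt L1: taken
lw $t6, 0($t0) → $t6=M[8]=26
and $t6, $t6, 240 → $t6=26&240=16
lw $t6, 0($t0) → $t6=M[8]=26
xor $t6, $t6, 5 → $t6=26^5=31
xor $t6, $t6, 8 → $t6=31^8=23
add $t0, $t0, 4 → $t0=8+4=12
sub $t5, $t5, 1 → $t5=2-1=1
cmp $t5, 1  (cmp 1,1)
bgt L1: not taken
sll $t6, $t6, 2 → $t6=23<<2=92
halt.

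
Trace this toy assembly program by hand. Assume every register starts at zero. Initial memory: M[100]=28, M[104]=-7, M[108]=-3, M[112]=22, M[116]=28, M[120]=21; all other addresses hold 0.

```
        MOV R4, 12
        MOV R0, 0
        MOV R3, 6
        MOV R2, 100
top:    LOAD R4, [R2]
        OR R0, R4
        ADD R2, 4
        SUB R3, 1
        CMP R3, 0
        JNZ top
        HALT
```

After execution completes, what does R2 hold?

MOV R4, 12 → R4=12
MOV R0, 0 → R0=0
MOV R3, 6 → R3=6
MOV R2, 100 → R2=100
LOAD R4, [R2] → R4=M[100]=28
OR R0, R4 → R0=0|28=28
ADD R2, 4 → R2=100+4=104
SUB R3, 1 → R3=6-1=5
CMP R3, 0  (cmp 5,0)
JNZ top: taken
LOAD R4, [R2] → R4=M[104]=-7
OR R0, R4 → R0=28|(-7)=-3
ADD R2, 4 → R2=104+4=108
SUB R3, 1 → R3=5-1=4
CMP R3, 0  (cmp 4,0)
JNZ top: taken
LOAD R4, [R2] → R4=M[108]=-3
OR R0, R4 → R0=(-3)|(-3)=-3
ADD R2, 4 → R2=108+4=112
SUB R3, 1 → R3=4-1=3
CMP R3, 0  (cmp 3,0)
JNZ top: taken
LOAD R4, [R2] → R4=M[112]=22
OR R0, R4 → R0=(-3)|22=-1
ADD R2, 4 → R2=112+4=116
SUB R3, 1 → R3=3-1=2
CMP R3, 0  (cmp 2,0)
JNZ top: taken
LOAD R4, [R2] → R4=M[116]=28
OR R0, R4 → R0=(-1)|28=-1
ADD R2, 4 → R2=116+4=120
SUB R3, 1 → R3=2-1=1
CMP R3, 0  (cmp 1,0)
JNZ top: taken
LOAD R4, [R2] → R4=M[120]=21
OR R0, R4 → R0=(-1)|21=-1
ADD R2, 4 → R2=120+4=124
SUB R3, 1 → R3=1-1=0
CMP R3, 0  (cmp 0,0)
JNZ top: not taken
halt.

124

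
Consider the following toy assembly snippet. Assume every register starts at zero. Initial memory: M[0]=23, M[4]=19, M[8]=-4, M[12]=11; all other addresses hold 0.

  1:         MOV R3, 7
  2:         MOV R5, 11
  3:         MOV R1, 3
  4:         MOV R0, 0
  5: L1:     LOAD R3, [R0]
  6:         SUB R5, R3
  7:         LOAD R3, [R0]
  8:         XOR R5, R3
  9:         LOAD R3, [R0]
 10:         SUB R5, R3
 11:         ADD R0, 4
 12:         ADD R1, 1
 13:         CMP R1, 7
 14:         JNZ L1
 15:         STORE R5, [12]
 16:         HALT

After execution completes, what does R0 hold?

after MOV R3, 7: R3=7
after MOV R5, 11: R5=11
after MOV R1, 3: R1=3
after MOV R0, 0: R0=0
after LOAD R3, [R0]: R3=M[0]=23
after SUB R5, R3: R5=11-23=-12
after LOAD R3, [R0]: R3=M[0]=23
after XOR R5, R3: R5=(-12)^23=-29
after LOAD R3, [R0]: R3=M[0]=23
after SUB R5, R3: R5=(-29)-23=-52
after ADD R0, 4: R0=0+4=4
after ADD R1, 1: R1=3+1=4
CMP R1, 7  (cmp 4,7)
JNZ L1: taken
after LOAD R3, [R0]: R3=M[4]=19
after SUB R5, R3: R5=(-52)-19=-71
after LOAD R3, [R0]: R3=M[4]=19
after XOR R5, R3: R5=(-71)^19=-86
after LOAD R3, [R0]: R3=M[4]=19
after SUB R5, R3: R5=(-86)-19=-105
after ADD R0, 4: R0=4+4=8
after ADD R1, 1: R1=4+1=5
CMP R1, 7  (cmp 5,7)
JNZ L1: taken
after LOAD R3, [R0]: R3=M[8]=-4
after SUB R5, R3: R5=(-105)-(-4)=-101
after LOAD R3, [R0]: R3=M[8]=-4
after XOR R5, R3: R5=(-101)^(-4)=103
after LOAD R3, [R0]: R3=M[8]=-4
after SUB R5, R3: R5=103-(-4)=107
after ADD R0, 4: R0=8+4=12
after ADD R1, 1: R1=5+1=6
CMP R1, 7  (cmp 6,7)
JNZ L1: taken
after LOAD R3, [R0]: R3=M[12]=11
after SUB R5, R3: R5=107-11=96
after LOAD R3, [R0]: R3=M[12]=11
after XOR R5, R3: R5=96^11=107
after LOAD R3, [R0]: R3=M[12]=11
after SUB R5, R3: R5=107-11=96
after ADD R0, 4: R0=12+4=16
after ADD R1, 1: R1=6+1=7
CMP R1, 7  (cmp 7,7)
JNZ L1: not taken
STORE R5, [12] → M[12]=96
halt.

16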